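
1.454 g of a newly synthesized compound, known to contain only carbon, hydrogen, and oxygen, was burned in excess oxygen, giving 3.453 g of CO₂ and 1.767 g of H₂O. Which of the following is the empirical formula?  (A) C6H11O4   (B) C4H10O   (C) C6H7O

mol C = 3.453 g CO₂ ÷ 44.009 g/mol = 0.078461 mol
mol H = 2 × 1.767 g H₂O ÷ 18.015 g/mol = 0.19617 mol
mass O = 1.454 − (0.94240 + 0.19774) = 0.31386 g → mol O = 0.31386 ÷ 15.999 = 0.019618 mol
Divide by the smallest (0.019618 mol): C 4.000, H 10.000, O 1.000

(B) C4H10O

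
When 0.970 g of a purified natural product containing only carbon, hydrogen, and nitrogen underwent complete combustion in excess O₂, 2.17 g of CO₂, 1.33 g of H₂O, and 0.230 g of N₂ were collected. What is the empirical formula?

mol C = 2.17 g CO₂ ÷ 44.009 g/mol = 0.04931 mol
mol H = 2 × 1.33 g H₂O ÷ 18.015 g/mol = 0.1477 mol
mol N = 2 × 0.230 g N₂ ÷ 28.014 g/mol = 0.01642 mol
Divide by the smallest (0.01642 mol): C 3.003, H 8.992, N 1.000

C3H9N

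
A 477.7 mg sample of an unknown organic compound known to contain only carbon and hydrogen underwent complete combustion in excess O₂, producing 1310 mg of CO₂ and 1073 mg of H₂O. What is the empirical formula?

mol C = 1.310 g CO₂ ÷ 44.009 g/mol = 0.029767 mol
mol H = 2 × 1.073 g H₂O ÷ 18.015 g/mol = 0.11912 mol
Divide by the smallest (0.029767 mol): C 1.000, H 4.002

CH4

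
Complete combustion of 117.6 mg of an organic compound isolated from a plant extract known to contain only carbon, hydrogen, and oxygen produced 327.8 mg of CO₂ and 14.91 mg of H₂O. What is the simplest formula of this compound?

mol C = 0.3278 g CO₂ ÷ 44.009 g/mol = 0.0074485 mol
mol H = 2 × 0.01491 g H₂O ÷ 18.015 g/mol = 0.0016553 mol
mass O = 0.1176 − (0.089464 + 0.0016685) = 0.026468 g → mol O = 0.026468 ÷ 15.999 = 0.0016543 mol
Divide by the smallest (0.0016543 mol): C 4.502, H 1.001, O 1.000
Multiplying each by 2 gives whole numbers: C 9.00, H 2.00, O 2.00

C9H2O2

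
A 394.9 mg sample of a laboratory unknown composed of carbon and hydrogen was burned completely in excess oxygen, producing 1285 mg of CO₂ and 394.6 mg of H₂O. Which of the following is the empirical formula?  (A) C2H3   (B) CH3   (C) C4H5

mol C = 1.285 g CO₂ ÷ 44.009 g/mol = 0.029199 mol
mol H = 2 × 0.3946 g H₂O ÷ 18.015 g/mol = 0.043808 mol
Divide by the smallest (0.029199 mol): C 1.000, H 1.500
Multiplying each by 2 gives whole numbers: C 2.00, H 3.00

(A) C2H3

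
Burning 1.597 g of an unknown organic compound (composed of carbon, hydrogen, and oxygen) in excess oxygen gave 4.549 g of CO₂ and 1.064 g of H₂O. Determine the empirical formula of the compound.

C7H8O

mol C = 4.549 g CO₂ ÷ 44.009 g/mol = 0.10337 mol
mol H = 2 × 1.064 g H₂O ÷ 18.015 g/mol = 0.11812 mol
mass O = 1.597 − (1.2415 + 0.11907) = 0.23641 g → mol O = 0.23641 ÷ 15.999 = 0.014777 mol
Divide by the smallest (0.014777 mol): C 6.995, H 7.994, O 1.000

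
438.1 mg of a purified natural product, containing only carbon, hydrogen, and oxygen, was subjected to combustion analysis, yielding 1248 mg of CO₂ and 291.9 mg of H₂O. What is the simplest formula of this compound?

C7H8O

mol C = 1.248 g CO₂ ÷ 44.009 g/mol = 0.028358 mol
mol H = 2 × 0.2919 g H₂O ÷ 18.015 g/mol = 0.032406 mol
mass O = 0.4381 − (0.34061 + 0.032666) = 0.064828 g → mol O = 0.064828 ÷ 15.999 = 0.0040520 mol
Divide by the smallest (0.0040520 mol): C 6.998, H 7.998, O 1.000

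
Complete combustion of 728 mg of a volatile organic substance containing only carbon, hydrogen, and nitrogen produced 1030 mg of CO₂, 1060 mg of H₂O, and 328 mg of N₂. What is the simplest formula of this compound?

CH5N

mol C = 1.03 g CO₂ ÷ 44.009 g/mol = 0.02340 mol
mol H = 2 × 1.06 g H₂O ÷ 18.015 g/mol = 0.1177 mol
mol N = 2 × 0.328 g N₂ ÷ 28.014 g/mol = 0.02342 mol
Divide by the smallest (0.02340 mol): C 1.000, H 5.028, N 1.001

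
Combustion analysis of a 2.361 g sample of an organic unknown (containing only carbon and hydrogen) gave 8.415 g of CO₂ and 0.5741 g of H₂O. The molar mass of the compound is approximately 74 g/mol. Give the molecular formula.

mol C = 8.415 g CO₂ ÷ 44.009 g/mol = 0.19121 mol
mol H = 2 × 0.5741 g H₂O ÷ 18.015 g/mol = 0.063736 mol
Divide by the smallest (0.063736 mol): C 3.000, H 1.000
Empirical formula: C3H
Empirical-formula mass = 37.04 g/mol; 74 ÷ 37.04 ≈ 2, so the molecular formula is C6H2.

C6H2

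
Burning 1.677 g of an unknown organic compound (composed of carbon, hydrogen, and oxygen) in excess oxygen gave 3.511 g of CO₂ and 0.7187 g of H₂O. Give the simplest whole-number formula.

C2H2O

mol C = 3.511 g CO₂ ÷ 44.009 g/mol = 0.079779 mol
mol H = 2 × 0.7187 g H₂O ÷ 18.015 g/mol = 0.079789 mol
mass O = 1.677 − (0.95823 + 0.080427) = 0.63835 g → mol O = 0.63835 ÷ 15.999 = 0.039899 mol
Divide by the smallest (0.039899 mol): C 2.000, H 2.000, O 1.000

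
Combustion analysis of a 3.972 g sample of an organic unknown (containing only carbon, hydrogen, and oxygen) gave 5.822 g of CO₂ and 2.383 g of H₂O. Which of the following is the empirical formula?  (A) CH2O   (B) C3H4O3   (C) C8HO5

mol C = 5.822 g CO₂ ÷ 44.009 g/mol = 0.13229 mol
mol H = 2 × 2.383 g H₂O ÷ 18.015 g/mol = 0.26456 mol
mass O = 3.972 − (1.5889 + 0.26667) = 2.1164 g → mol O = 2.1164 ÷ 15.999 = 0.13228 mol
Divide by the smallest (0.13228 mol): C 1.000, H 2.000, O 1.000

(A) CH2O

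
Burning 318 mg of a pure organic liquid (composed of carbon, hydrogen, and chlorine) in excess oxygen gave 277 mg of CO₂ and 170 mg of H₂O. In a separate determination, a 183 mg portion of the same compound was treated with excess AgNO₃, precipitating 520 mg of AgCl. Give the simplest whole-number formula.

mol C = 0.277 g CO₂ ÷ 44.009 g/mol = 0.006294 mol
mol H = 2 × 0.170 g H₂O ÷ 18.015 g/mol = 0.01887 mol
From the AgCl data: mol Cl per gram of compound = (0.520 ÷ 143.318) ÷ 0.183 = 0.01983 mol/g, so in the 0.318 g combustion sample mol Cl = 0.006305 mol
Divide by the smallest (0.006294 mol): C 1.000, H 2.999, Cl 1.002

CH3Cl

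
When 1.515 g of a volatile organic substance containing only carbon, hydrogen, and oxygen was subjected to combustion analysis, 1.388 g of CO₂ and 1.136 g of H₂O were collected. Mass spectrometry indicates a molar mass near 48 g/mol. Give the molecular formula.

CH4O2

mol C = 1.388 g CO₂ ÷ 44.009 g/mol = 0.031539 mol
mol H = 2 × 1.136 g H₂O ÷ 18.015 g/mol = 0.12612 mol
mass O = 1.515 − (0.37881 + 0.12713) = 1.0091 g → mol O = 1.0091 ÷ 15.999 = 0.063070 mol
Divide by the smallest (0.031539 mol): C 1.000, H 3.999, O 2.000
Empirical formula: CH4O2
Empirical-formula mass = 48.04 g/mol; 48 ÷ 48.04 ≈ 1, so the molecular formula is CH4O2.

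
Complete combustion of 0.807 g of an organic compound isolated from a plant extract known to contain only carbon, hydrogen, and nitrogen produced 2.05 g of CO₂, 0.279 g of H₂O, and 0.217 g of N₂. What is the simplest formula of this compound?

C3H2N

mol C = 2.05 g CO₂ ÷ 44.009 g/mol = 0.04658 mol
mol H = 2 × 0.279 g H₂O ÷ 18.015 g/mol = 0.03097 mol
mol N = 2 × 0.217 g N₂ ÷ 28.014 g/mol = 0.01549 mol
Divide by the smallest (0.01549 mol): C 3.007, H 1.999, N 1.000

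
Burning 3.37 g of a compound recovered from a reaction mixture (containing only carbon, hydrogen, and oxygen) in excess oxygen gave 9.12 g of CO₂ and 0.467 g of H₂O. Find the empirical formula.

C4HO

mol C = 9.12 g CO₂ ÷ 44.009 g/mol = 0.2072 mol
mol H = 2 × 0.467 g H₂O ÷ 18.015 g/mol = 0.05185 mol
mass O = 3.37 − (2.489 + 0.05226) = 0.8287 g → mol O = 0.8287 ÷ 15.999 = 0.05180 mol
Divide by the smallest (0.05180 mol): C 4.001, H 1.001, O 1.000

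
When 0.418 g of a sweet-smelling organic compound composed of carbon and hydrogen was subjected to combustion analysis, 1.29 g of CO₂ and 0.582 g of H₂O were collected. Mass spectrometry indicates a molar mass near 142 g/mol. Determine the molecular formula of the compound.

C10H22

mol C = 1.29 g CO₂ ÷ 44.009 g/mol = 0.02931 mol
mol H = 2 × 0.582 g H₂O ÷ 18.015 g/mol = 0.06461 mol
Divide by the smallest (0.02931 mol): C 1.000, H 2.204
Multiplying each by 5 gives whole numbers: C 5.00, H 11.02
Empirical formula: C5H11
Empirical-formula mass = 71.14 g/mol; 142 ÷ 71.14 ≈ 2, so the molecular formula is C10H22.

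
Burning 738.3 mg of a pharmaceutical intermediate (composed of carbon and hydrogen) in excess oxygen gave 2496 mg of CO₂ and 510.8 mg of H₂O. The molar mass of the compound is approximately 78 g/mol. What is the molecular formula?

C6H6

mol C = 2.496 g CO₂ ÷ 44.009 g/mol = 0.056716 mol
mol H = 2 × 0.5108 g H₂O ÷ 18.015 g/mol = 0.056708 mol
Divide by the smallest (0.056708 mol): C 1.000, H 1.000
Empirical formula: CH
Empirical-formula mass = 13.02 g/mol; 78 ÷ 13.02 ≈ 6, so the molecular formula is C6H6.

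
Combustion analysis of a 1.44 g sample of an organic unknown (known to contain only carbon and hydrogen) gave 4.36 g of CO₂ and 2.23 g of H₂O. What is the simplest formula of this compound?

mol C = 4.36 g CO₂ ÷ 44.009 g/mol = 0.09907 mol
mol H = 2 × 2.23 g H₂O ÷ 18.015 g/mol = 0.2476 mol
Divide by the smallest (0.09907 mol): C 1.000, H 2.499
Multiplying each by 2 gives whole numbers: C 2.00, H 5.00

C2H5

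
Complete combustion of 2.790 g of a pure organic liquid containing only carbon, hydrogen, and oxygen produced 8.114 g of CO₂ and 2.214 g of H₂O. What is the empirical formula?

C9H12O

mol C = 8.114 g CO₂ ÷ 44.009 g/mol = 0.18437 mol
mol H = 2 × 2.214 g H₂O ÷ 18.015 g/mol = 0.24580 mol
mass O = 2.790 − (2.2145 + 0.24776) = 0.32775 g → mol O = 0.32775 ÷ 15.999 = 0.020486 mol
Divide by the smallest (0.020486 mol): C 9.000, H 11.998, O 1.000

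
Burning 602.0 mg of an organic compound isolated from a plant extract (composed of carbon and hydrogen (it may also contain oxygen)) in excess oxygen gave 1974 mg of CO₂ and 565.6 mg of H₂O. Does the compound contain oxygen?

no

mol C = 1.974 g CO₂ ÷ 44.009 g/mol = 0.044854 mol
mol H = 2 × 0.5656 g H₂O ÷ 18.015 g/mol = 0.062792 mol
C and H together account for 0.60204 g — essentially the entire 0.6020 g sample — so the compound contains no oxygen.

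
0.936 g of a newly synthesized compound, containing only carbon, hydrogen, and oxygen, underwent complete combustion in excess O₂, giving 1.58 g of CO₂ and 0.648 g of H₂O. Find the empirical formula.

mol C = 1.58 g CO₂ ÷ 44.009 g/mol = 0.03590 mol
mol H = 2 × 0.648 g H₂O ÷ 18.015 g/mol = 0.07194 mol
mass O = 0.936 − (0.4312 + 0.07252) = 0.4323 g → mol O = 0.4323 ÷ 15.999 = 0.02702 mol
Divide by the smallest (0.02702 mol): C 1.329, H 2.663, O 1.000
Multiplying each by 3 gives whole numbers: C 3.99, H 7.99, O 3.00

C4H8O3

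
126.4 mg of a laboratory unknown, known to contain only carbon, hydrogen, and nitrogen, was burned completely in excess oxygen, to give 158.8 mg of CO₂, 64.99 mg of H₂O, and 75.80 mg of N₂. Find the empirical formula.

mol C = 0.1588 g CO₂ ÷ 44.009 g/mol = 0.0036084 mol
mol H = 2 × 0.06499 g H₂O ÷ 18.015 g/mol = 0.0072151 mol
mol N = 2 × 0.07580 g N₂ ÷ 28.014 g/mol = 0.0054116 mol
Divide by the smallest (0.0036084 mol): C 1.000, H 2.000, N 1.500
Multiplying each by 2 gives whole numbers: C 2.00, H 4.00, N 3.00

C2H4N3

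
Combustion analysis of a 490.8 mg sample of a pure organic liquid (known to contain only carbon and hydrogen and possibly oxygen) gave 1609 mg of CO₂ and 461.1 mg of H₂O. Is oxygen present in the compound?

no

mol C = 1.609 g CO₂ ÷ 44.009 g/mol = 0.036561 mol
mol H = 2 × 0.4611 g H₂O ÷ 18.015 g/mol = 0.051191 mol
C and H together account for 0.49073 g — essentially the entire 0.4908 g sample — so the compound contains no oxygen.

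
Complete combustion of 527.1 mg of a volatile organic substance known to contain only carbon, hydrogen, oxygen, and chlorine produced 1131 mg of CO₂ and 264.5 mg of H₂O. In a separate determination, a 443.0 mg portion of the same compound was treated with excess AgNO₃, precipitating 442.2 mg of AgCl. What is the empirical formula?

mol C = 1.131 g CO₂ ÷ 44.009 g/mol = 0.025699 mol
mol H = 2 × 0.2645 g H₂O ÷ 18.015 g/mol = 0.029364 mol
From the AgCl data: mol Cl per gram of compound = (0.4422 ÷ 143.318) ÷ 0.4430 = 0.0069649 mol/g, so in the 0.5271 g combustion sample mol Cl = 0.0036712 mol
mass O = 0.5271 − (0.30867 + 0.029599 + 0.13014) = 0.058683 g → mol O = 0.058683 ÷ 15.999 = 0.0036679 mol
Divide by the smallest (0.0036679 mol): C 7.007, H 8.006, Cl 1.001, O 1.000

C7H8ClO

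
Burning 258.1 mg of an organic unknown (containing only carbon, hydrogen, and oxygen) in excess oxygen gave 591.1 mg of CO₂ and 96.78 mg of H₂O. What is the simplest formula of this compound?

C5H4O2

mol C = 0.5911 g CO₂ ÷ 44.009 g/mol = 0.013431 mol
mol H = 2 × 0.09678 g H₂O ÷ 18.015 g/mol = 0.010744 mol
mass O = 0.2581 − (0.16132 + 0.010830) = 0.085946 g → mol O = 0.085946 ÷ 15.999 = 0.0053719 mol
Divide by the smallest (0.0053719 mol): C 2.500, H 2.000, O 1.000
Multiplying each by 2 gives whole numbers: C 5.00, H 4.00, O 2.00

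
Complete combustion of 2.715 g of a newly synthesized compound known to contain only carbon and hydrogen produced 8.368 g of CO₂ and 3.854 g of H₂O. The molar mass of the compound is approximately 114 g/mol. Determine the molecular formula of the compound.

C8H18

mol C = 8.368 g CO₂ ÷ 44.009 g/mol = 0.19014 mol
mol H = 2 × 3.854 g H₂O ÷ 18.015 g/mol = 0.42787 mol
Divide by the smallest (0.19014 mol): C 1.000, H 2.250
Multiplying each by 4 gives whole numbers: C 4.00, H 9.00
Empirical formula: C4H9
Empirical-formula mass = 57.12 g/mol; 114 ÷ 57.12 ≈ 2, so the molecular formula is C8H18.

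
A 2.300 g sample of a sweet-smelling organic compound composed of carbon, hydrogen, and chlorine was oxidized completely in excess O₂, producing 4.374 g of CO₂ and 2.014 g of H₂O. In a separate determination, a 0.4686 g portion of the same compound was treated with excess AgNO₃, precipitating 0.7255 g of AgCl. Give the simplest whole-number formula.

C4H9Cl

mol C = 4.374 g CO₂ ÷ 44.009 g/mol = 0.099389 mol
mol H = 2 × 2.014 g H₂O ÷ 18.015 g/mol = 0.22359 mol
From the AgCl data: mol Cl per gram of compound = (0.7255 ÷ 143.318) ÷ 0.4686 = 0.010803 mol/g, so in the 2.300 g combustion sample mol Cl = 0.024846 mol
Divide by the smallest (0.024846 mol): C 4.000, H 8.999, Cl 1.000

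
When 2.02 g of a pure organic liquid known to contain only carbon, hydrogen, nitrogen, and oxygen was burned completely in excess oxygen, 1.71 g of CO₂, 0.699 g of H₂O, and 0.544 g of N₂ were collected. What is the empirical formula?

mol C = 1.71 g CO₂ ÷ 44.009 g/mol = 0.03886 mol
mol H = 2 × 0.699 g H₂O ÷ 18.015 g/mol = 0.07760 mol
mol N = 2 × 0.544 g N₂ ÷ 28.014 g/mol = 0.03884 mol
mass O = 2.02 − (0.4667 + 0.07822 + 0.5440) = 0.9311 g → mol O = 0.9311 ÷ 15.999 = 0.05820 mol
Divide by the smallest (0.03884 mol): C 1.000, H 1.998, N 1.000, O 1.498
Multiplying each by 2 gives whole numbers: C 2.00, H 4.00, N 2.00, O 3.00

C2H4N2O3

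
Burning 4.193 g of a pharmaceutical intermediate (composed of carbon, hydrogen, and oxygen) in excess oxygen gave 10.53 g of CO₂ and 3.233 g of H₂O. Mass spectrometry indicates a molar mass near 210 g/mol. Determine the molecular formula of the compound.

C12H18O3

mol C = 10.53 g CO₂ ÷ 44.009 g/mol = 0.23927 mol
mol H = 2 × 3.233 g H₂O ÷ 18.015 g/mol = 0.35892 mol
mass O = 4.193 − (2.8739 + 0.36179) = 0.95734 g → mol O = 0.95734 ÷ 15.999 = 0.059838 mol
Divide by the smallest (0.059838 mol): C 3.999, H 5.998, O 1.000
Empirical formula: C4H6O
Empirical-formula mass = 70.09 g/mol; 210 ÷ 70.09 ≈ 3, so the molecular formula is C12H18O3.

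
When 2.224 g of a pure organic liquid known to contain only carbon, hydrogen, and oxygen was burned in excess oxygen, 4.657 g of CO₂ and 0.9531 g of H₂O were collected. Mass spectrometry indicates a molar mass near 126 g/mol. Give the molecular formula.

C6H6O3

mol C = 4.657 g CO₂ ÷ 44.009 g/mol = 0.10582 mol
mol H = 2 × 0.9531 g H₂O ÷ 18.015 g/mol = 0.10581 mol
mass O = 2.224 − (1.2710 + 0.10666) = 0.84635 g → mol O = 0.84635 ÷ 15.999 = 0.052900 mol
Divide by the smallest (0.052900 mol): C 2.000, H 2.000, O 1.000
Empirical formula: C2H2O
Empirical-formula mass = 42.04 g/mol; 126 ÷ 42.04 ≈ 3, so the molecular formula is C6H6O3.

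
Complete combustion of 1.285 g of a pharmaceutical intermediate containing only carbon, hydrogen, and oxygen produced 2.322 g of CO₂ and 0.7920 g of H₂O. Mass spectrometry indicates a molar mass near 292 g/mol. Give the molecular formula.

mol C = 2.322 g CO₂ ÷ 44.009 g/mol = 0.052762 mol
mol H = 2 × 0.7920 g H₂O ÷ 18.015 g/mol = 0.087927 mol
mass O = 1.285 − (0.63372 + 0.088630) = 0.56265 g → mol O = 0.56265 ÷ 15.999 = 0.035168 mol
Divide by the smallest (0.035168 mol): C 1.500, H 2.500, O 1.000
Multiplying each by 2 gives whole numbers: C 3.00, H 5.00, O 2.00
Empirical formula: C3H5O2
Empirical-formula mass = 73.07 g/mol; 292 ÷ 73.07 ≈ 4, so the molecular formula is C12H20O8.

C12H20O8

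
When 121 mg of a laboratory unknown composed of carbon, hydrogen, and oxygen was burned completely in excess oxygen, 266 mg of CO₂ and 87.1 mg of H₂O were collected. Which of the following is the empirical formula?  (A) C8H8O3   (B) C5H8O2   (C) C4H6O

mol C = 0.266 g CO₂ ÷ 44.009 g/mol = 0.006044 mol
mol H = 2 × 0.0871 g H₂O ÷ 18.015 g/mol = 0.009670 mol
mass O = 0.121 − (0.07260 + 0.009747) = 0.03866 g → mol O = 0.03866 ÷ 15.999 = 0.002416 mol
Divide by the smallest (0.002416 mol): C 2.502, H 4.002, O 1.000
Multiplying each by 2 gives whole numbers: C 5.00, H 8.00, O 2.00

(B) C5H8O2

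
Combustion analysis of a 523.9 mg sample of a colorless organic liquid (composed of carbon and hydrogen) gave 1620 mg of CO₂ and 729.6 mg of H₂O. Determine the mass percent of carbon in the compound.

mol C = 1.620 g CO₂ ÷ 44.009 g/mol = 0.036811 mol
mol H = 2 × 0.7296 g H₂O ÷ 18.015 g/mol = 0.080999 mol
mass % C = 0.44213 g ÷ 0.5239 g × 100%

84.39%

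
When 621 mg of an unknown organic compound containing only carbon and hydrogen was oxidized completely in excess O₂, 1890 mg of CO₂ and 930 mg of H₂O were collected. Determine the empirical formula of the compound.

mol C = 1.89 g CO₂ ÷ 44.009 g/mol = 0.04295 mol
mol H = 2 × 0.930 g H₂O ÷ 18.015 g/mol = 0.1032 mol
Divide by the smallest (0.04295 mol): C 1.000, H 2.404
Multiplying each by 5 gives whole numbers: C 5.00, H 12.02

C5H12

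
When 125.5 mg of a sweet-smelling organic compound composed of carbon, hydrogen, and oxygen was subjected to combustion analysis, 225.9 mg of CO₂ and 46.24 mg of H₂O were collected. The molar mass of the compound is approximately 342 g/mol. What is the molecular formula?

mol C = 0.2259 g CO₂ ÷ 44.009 g/mol = 0.0051330 mol
mol H = 2 × 0.04624 g H₂O ÷ 18.015 g/mol = 0.0051335 mol
mass O = 0.1255 − (0.061653 + 0.0051746) = 0.058672 g → mol O = 0.058672 ÷ 15.999 = 0.0036673 mol
Divide by the smallest (0.0036673 mol): C 1.400, H 1.400, O 1.000
Multiplying each by 5 gives whole numbers: C 7.00, H 7.00, O 5.00
Empirical formula: C7H7O5
Empirical-formula mass = 171.13 g/mol; 342 ÷ 171.13 ≈ 2, so the molecular formula is C14H14O10.

C14H14O10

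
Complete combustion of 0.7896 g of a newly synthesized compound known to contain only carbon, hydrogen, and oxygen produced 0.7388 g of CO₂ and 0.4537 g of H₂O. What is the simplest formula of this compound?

mol C = 0.7388 g CO₂ ÷ 44.009 g/mol = 0.016787 mol
mol H = 2 × 0.4537 g H₂O ÷ 18.015 g/mol = 0.050369 mol
mass O = 0.7896 − (0.20163 + 0.050772) = 0.53719 g → mol O = 0.53719 ÷ 15.999 = 0.033577 mol
Divide by the smallest (0.016787 mol): C 1.000, H 3.000, O 2.000

CH3O2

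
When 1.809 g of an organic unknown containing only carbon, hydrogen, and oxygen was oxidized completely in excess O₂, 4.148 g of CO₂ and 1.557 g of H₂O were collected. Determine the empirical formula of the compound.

mol C = 4.148 g CO₂ ÷ 44.009 g/mol = 0.094253 mol
mol H = 2 × 1.557 g H₂O ÷ 18.015 g/mol = 0.17286 mol
mass O = 1.809 − (1.1321 + 0.17424) = 0.50268 g → mol O = 0.50268 ÷ 15.999 = 0.031420 mol
Divide by the smallest (0.031420 mol): C 3.000, H 5.502, O 1.000
Multiplying each by 2 gives whole numbers: C 6.00, H 11.00, O 2.00

C6H11O2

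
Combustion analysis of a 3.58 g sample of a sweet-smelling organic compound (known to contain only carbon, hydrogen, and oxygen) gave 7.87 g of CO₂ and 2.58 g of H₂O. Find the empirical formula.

mol C = 7.87 g CO₂ ÷ 44.009 g/mol = 0.1788 mol
mol H = 2 × 2.58 g H₂O ÷ 18.015 g/mol = 0.2864 mol
mass O = 3.58 − (2.148 + 0.2887) = 1.143 g → mol O = 1.143 ÷ 15.999 = 0.07147 mol
Divide by the smallest (0.07147 mol): C 2.502, H 4.008, O 1.000
Multiplying each by 2 gives whole numbers: C 5.00, H 8.02, O 2.00

C5H8O2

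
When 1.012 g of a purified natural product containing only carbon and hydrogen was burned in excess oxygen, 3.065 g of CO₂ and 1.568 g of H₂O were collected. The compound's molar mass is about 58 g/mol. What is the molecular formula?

mol C = 3.065 g CO₂ ÷ 44.009 g/mol = 0.069645 mol
mol H = 2 × 1.568 g H₂O ÷ 18.015 g/mol = 0.17408 mol
Divide by the smallest (0.069645 mol): C 1.000, H 2.499
Multiplying each by 2 gives whole numbers: C 2.00, H 5.00
Empirical formula: C2H5
Empirical-formula mass = 29.06 g/mol; 58 ÷ 29.06 ≈ 2, so the molecular formula is C4H10.

C4H10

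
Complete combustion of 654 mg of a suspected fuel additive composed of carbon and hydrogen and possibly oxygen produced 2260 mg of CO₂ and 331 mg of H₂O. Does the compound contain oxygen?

no

mol C = 2.26 g CO₂ ÷ 44.009 g/mol = 0.05135 mol
mol H = 2 × 0.331 g H₂O ÷ 18.015 g/mol = 0.03675 mol
C and H together account for 0.6538 g — essentially the entire 0.654 g sample — so the compound contains no oxygen.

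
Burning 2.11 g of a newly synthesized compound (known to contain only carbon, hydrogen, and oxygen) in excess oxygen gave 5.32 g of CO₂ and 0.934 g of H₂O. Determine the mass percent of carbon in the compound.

68.8%

mol C = 5.32 g CO₂ ÷ 44.009 g/mol = 0.1209 mol
mol H = 2 × 0.934 g H₂O ÷ 18.015 g/mol = 0.1037 mol
mass O = 2.11 − (1.452 + 0.1045) = 0.5535 g → mol O = 0.5535 ÷ 15.999 = 0.03460 mol
mass % C = 1.452 g ÷ 2.11 g × 100%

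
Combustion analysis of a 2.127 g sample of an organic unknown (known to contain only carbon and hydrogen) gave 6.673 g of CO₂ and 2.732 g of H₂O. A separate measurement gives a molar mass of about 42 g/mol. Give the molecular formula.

mol C = 6.673 g CO₂ ÷ 44.009 g/mol = 0.15163 mol
mol H = 2 × 2.732 g H₂O ÷ 18.015 g/mol = 0.30330 mol
Divide by the smallest (0.15163 mol): C 1.000, H 2.000
Empirical formula: CH2
Empirical-formula mass = 14.03 g/mol; 42 ÷ 14.03 ≈ 3, so the molecular formula is C3H6.

C3H6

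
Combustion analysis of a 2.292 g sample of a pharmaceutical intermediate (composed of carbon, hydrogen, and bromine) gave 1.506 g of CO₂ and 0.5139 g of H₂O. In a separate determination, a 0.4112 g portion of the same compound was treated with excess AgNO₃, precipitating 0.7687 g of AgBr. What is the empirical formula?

C3H5Br2

mol C = 1.506 g CO₂ ÷ 44.009 g/mol = 0.034220 mol
mol H = 2 × 0.5139 g H₂O ÷ 18.015 g/mol = 0.057052 mol
From the AgBr data: mol Br per gram of compound = (0.7687 ÷ 187.772) ÷ 0.4112 = 0.0099557 mol/g, so in the 2.292 g combustion sample mol Br = 0.022819 mol
Divide by the smallest (0.022819 mol): C 1.500, H 2.500, Br 1.000
Multiplying each by 2 gives whole numbers: C 3.00, H 5.00, Br 2.00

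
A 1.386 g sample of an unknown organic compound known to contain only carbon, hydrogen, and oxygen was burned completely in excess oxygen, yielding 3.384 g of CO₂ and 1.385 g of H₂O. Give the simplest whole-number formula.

C4H8O

mol C = 3.384 g CO₂ ÷ 44.009 g/mol = 0.076893 mol
mol H = 2 × 1.385 g H₂O ÷ 18.015 g/mol = 0.15376 mol
mass O = 1.386 − (0.92357 + 0.15499) = 0.30744 g → mol O = 0.30744 ÷ 15.999 = 0.019216 mol
Divide by the smallest (0.019216 mol): C 4.001, H 8.002, O 1.000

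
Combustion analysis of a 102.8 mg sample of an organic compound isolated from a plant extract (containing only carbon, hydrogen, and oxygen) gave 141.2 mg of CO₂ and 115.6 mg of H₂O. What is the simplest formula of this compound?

CH4O

mol C = 0.1412 g CO₂ ÷ 44.009 g/mol = 0.0032084 mol
mol H = 2 × 0.1156 g H₂O ÷ 18.015 g/mol = 0.012834 mol
mass O = 0.1028 − (0.038537 + 0.012936) = 0.051327 g → mol O = 0.051327 ÷ 15.999 = 0.0032081 mol
Divide by the smallest (0.0032081 mol): C 1.000, H 4.000, O 1.000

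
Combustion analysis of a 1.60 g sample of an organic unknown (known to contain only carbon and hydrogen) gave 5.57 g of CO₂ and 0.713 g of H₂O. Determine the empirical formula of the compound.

C8H5

mol C = 5.57 g CO₂ ÷ 44.009 g/mol = 0.1266 mol
mol H = 2 × 0.713 g H₂O ÷ 18.015 g/mol = 0.07916 mol
Divide by the smallest (0.07916 mol): C 1.599, H 1.000
Multiplying each by 5 gives whole numbers: C 7.99, H 5.00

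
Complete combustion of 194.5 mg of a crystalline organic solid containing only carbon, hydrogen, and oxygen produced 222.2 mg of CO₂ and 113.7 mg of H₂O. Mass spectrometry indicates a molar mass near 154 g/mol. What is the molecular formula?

mol C = 0.2222 g CO₂ ÷ 44.009 g/mol = 0.0050490 mol
mol H = 2 × 0.1137 g H₂O ÷ 18.015 g/mol = 0.012623 mol
mass O = 0.1945 − (0.060643 + 0.012724) = 0.12113 g → mol O = 0.12113 ÷ 15.999 = 0.0075713 mol
Divide by the smallest (0.0050490 mol): C 1.000, H 2.500, O 1.500
Multiplying each by 2 gives whole numbers: C 2.00, H 5.00, O 3.00
Empirical formula: C2H5O3
Empirical-formula mass = 77.06 g/mol; 154 ÷ 77.06 ≈ 2, so the molecular formula is C4H10O6.

C4H10O6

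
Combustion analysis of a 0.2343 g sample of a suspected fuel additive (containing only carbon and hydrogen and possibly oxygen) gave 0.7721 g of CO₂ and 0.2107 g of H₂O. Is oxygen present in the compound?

mol C = 0.7721 g CO₂ ÷ 44.009 g/mol = 0.017544 mol
mol H = 2 × 0.2107 g H₂O ÷ 18.015 g/mol = 0.023392 mol
C and H together account for 0.23430 g — essentially the entire 0.2343 g sample — so the compound contains no oxygen.

no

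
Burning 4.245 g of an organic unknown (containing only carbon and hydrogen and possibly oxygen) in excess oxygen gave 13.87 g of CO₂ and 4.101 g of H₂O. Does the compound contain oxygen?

mol C = 13.87 g CO₂ ÷ 44.009 g/mol = 0.31516 mol
mol H = 2 × 4.101 g H₂O ÷ 18.015 g/mol = 0.45529 mol
C and H together account for 4.2444 g — essentially the entire 4.245 g sample — so the compound contains no oxygen.

no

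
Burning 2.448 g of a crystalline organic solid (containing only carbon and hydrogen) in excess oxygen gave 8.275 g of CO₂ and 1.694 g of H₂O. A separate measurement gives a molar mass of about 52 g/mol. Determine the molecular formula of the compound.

mol C = 8.275 g CO₂ ÷ 44.009 g/mol = 0.18803 mol
mol H = 2 × 1.694 g H₂O ÷ 18.015 g/mol = 0.18807 mol
Divide by the smallest (0.18803 mol): C 1.000, H 1.000
Empirical formula: CH
Empirical-formula mass = 13.02 g/mol; 52 ÷ 13.02 ≈ 4, so the molecular formula is C4H4.

C4H4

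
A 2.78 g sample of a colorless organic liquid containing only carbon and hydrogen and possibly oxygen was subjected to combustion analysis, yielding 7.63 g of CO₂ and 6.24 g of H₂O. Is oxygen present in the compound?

no

mol C = 7.63 g CO₂ ÷ 44.009 g/mol = 0.1734 mol
mol H = 2 × 6.24 g H₂O ÷ 18.015 g/mol = 0.6928 mol
C and H together account for 2.781 g — essentially the entire 2.78 g sample — so the compound contains no oxygen.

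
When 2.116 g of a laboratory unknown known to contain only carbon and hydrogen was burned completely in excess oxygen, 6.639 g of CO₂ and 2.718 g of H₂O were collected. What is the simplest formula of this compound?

CH2

mol C = 6.639 g CO₂ ÷ 44.009 g/mol = 0.15086 mol
mol H = 2 × 2.718 g H₂O ÷ 18.015 g/mol = 0.30175 mol
Divide by the smallest (0.15086 mol): C 1.000, H 2.000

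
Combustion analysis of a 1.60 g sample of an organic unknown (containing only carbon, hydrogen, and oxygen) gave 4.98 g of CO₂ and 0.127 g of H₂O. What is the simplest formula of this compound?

mol C = 4.98 g CO₂ ÷ 44.009 g/mol = 0.1132 mol
mol H = 2 × 0.127 g H₂O ÷ 18.015 g/mol = 0.01410 mol
mass O = 1.60 − (1.359 + 0.01421) = 0.2266 g → mol O = 0.2266 ÷ 15.999 = 0.01417 mol
Divide by the smallest (0.01410 mol): C 8.026, H 1.000, O 1.005

C8HO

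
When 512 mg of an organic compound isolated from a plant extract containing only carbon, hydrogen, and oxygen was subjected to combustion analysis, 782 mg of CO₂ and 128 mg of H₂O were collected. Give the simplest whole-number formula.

C5H4O5

mol C = 0.782 g CO₂ ÷ 44.009 g/mol = 0.01777 mol
mol H = 2 × 0.128 g H₂O ÷ 18.015 g/mol = 0.01421 mol
mass O = 0.512 − (0.2134 + 0.01432) = 0.2843 g → mol O = 0.2843 ÷ 15.999 = 0.01777 mol
Divide by the smallest (0.01421 mol): C 1.250, H 1.000, O 1.250
Multiplying each by 4 gives whole numbers: C 5.00, H 4.00, O 5.00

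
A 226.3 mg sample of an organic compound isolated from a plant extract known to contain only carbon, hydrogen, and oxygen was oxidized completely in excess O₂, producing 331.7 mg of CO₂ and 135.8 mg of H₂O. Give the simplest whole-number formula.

CH2O

mol C = 0.3317 g CO₂ ÷ 44.009 g/mol = 0.0075371 mol
mol H = 2 × 0.1358 g H₂O ÷ 18.015 g/mol = 0.015076 mol
mass O = 0.2263 − (0.090528 + 0.015197) = 0.12058 g → mol O = 0.12058 ÷ 15.999 = 0.0075364 mol
Divide by the smallest (0.0075364 mol): C 1.000, H 2.000, O 1.000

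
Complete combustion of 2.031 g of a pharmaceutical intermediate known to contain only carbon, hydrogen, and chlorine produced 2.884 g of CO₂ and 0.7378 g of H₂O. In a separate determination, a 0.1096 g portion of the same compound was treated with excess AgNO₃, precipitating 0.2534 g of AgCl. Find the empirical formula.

mol C = 2.884 g CO₂ ÷ 44.009 g/mol = 0.065532 mol
mol H = 2 × 0.7378 g H₂O ÷ 18.015 g/mol = 0.081910 mol
From the AgCl data: mol Cl per gram of compound = (0.2534 ÷ 143.318) ÷ 0.1096 = 0.016132 mol/g, so in the 2.031 g combustion sample mol Cl = 0.032765 mol
Divide by the smallest (0.032765 mol): C 2.000, H 2.500, Cl 1.000
Multiplying each by 2 gives whole numbers: C 4.00, H 5.00, Cl 2.00

C4H5Cl2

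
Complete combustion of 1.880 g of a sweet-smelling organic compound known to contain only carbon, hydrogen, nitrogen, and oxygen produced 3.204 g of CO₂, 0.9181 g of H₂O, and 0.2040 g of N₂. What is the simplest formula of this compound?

mol C = 3.204 g CO₂ ÷ 44.009 g/mol = 0.072803 mol
mol H = 2 × 0.9181 g H₂O ÷ 18.015 g/mol = 0.10193 mol
mol N = 2 × 0.2040 g N₂ ÷ 28.014 g/mol = 0.014564 mol
mass O = 1.880 − (0.87444 + 0.10274 + 0.20400) = 0.69882 g → mol O = 0.69882 ÷ 15.999 = 0.043679 mol
Divide by the smallest (0.014564 mol): C 4.999, H 6.998, N 1.000, O 2.999

C5H7NO3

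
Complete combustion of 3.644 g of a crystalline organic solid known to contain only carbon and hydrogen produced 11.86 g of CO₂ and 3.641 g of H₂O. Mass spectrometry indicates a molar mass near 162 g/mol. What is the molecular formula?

C12H18

mol C = 11.86 g CO₂ ÷ 44.009 g/mol = 0.26949 mol
mol H = 2 × 3.641 g H₂O ÷ 18.015 g/mol = 0.40422 mol
Divide by the smallest (0.26949 mol): C 1.000, H 1.500
Multiplying each by 2 gives whole numbers: C 2.00, H 3.00
Empirical formula: C2H3
Empirical-formula mass = 27.05 g/mol; 162 ÷ 27.05 ≈ 6, so the molecular formula is C12H18.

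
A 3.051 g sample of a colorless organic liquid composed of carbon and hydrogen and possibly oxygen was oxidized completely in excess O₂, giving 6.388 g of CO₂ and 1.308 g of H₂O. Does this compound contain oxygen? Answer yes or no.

yes

mol C = 6.388 g CO₂ ÷ 44.009 g/mol = 0.14515 mol
mol H = 2 × 1.308 g H₂O ÷ 18.015 g/mol = 0.14521 mol
C and H account for only 1.8898 g of the 3.051 g sample; the remaining 1.1612 g must be oxygen.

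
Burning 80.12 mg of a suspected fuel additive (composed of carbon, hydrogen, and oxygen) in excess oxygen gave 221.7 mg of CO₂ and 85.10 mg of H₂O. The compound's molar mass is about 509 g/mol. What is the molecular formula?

mol C = 0.2217 g CO₂ ÷ 44.009 g/mol = 0.0050376 mol
mol H = 2 × 0.08510 g H₂O ÷ 18.015 g/mol = 0.0094477 mol
mass O = 0.08012 − (0.060507 + 0.0095233) = 0.010090 g → mol O = 0.010090 ÷ 15.999 = 0.00063067 mol
Divide by the smallest (0.00063067 mol): C 7.988, H 14.980, O 1.000
Empirical formula: C8H15O
Empirical-formula mass = 127.21 g/mol; 509 ÷ 127.21 ≈ 4, so the molecular formula is C32H60O4.

C32H60O4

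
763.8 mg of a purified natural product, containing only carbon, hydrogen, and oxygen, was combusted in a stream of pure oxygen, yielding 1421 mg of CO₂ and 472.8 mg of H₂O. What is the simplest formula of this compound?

C8H13O5

mol C = 1.421 g CO₂ ÷ 44.009 g/mol = 0.032289 mol
mol H = 2 × 0.4728 g H₂O ÷ 18.015 g/mol = 0.052490 mol
mass O = 0.7638 − (0.38782 + 0.052910) = 0.32307 g → mol O = 0.32307 ÷ 15.999 = 0.020193 mol
Divide by the smallest (0.020193 mol): C 1.599, H 2.599, O 1.000
Multiplying each by 5 gives whole numbers: C 8.00, H 13.00, O 5.00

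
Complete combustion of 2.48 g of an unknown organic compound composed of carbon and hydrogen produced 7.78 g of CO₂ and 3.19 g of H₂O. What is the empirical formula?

mol C = 7.78 g CO₂ ÷ 44.009 g/mol = 0.1768 mol
mol H = 2 × 3.19 g H₂O ÷ 18.015 g/mol = 0.3541 mol
Divide by the smallest (0.1768 mol): C 1.000, H 2.003

CH2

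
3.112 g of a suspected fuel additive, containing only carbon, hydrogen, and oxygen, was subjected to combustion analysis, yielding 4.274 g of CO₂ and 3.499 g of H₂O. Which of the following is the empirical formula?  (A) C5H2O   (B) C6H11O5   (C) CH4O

(C) CH4O

mol C = 4.274 g CO₂ ÷ 44.009 g/mol = 0.097116 mol
mol H = 2 × 3.499 g H₂O ÷ 18.015 g/mol = 0.38845 mol
mass O = 3.112 − (1.1665 + 0.39156) = 1.5540 g → mol O = 1.5540 ÷ 15.999 = 0.097129 mol
Divide by the smallest (0.097116 mol): C 1.000, H 4.000, O 1.000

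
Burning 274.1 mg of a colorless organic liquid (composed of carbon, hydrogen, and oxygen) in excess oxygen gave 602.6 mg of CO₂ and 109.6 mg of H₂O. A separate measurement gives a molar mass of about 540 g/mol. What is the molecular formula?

mol C = 0.6026 g CO₂ ÷ 44.009 g/mol = 0.013693 mol
mol H = 2 × 0.1096 g H₂O ÷ 18.015 g/mol = 0.012168 mol
mass O = 0.2741 − (0.16446 + 0.012265) = 0.097373 g → mol O = 0.097373 ÷ 15.999 = 0.0060862 mol
Divide by the smallest (0.0060862 mol): C 2.250, H 1.999, O 1.000
Multiplying each by 4 gives whole numbers: C 9.00, H 8.00, O 4.00
Empirical formula: C9H8O4
Empirical-formula mass = 180.16 g/mol; 540 ÷ 180.16 ≈ 3, so the molecular formula is C27H24O12.

C27H24O12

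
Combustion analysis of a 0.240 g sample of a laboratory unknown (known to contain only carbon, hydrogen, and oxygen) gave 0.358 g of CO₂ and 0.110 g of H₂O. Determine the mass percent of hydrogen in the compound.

5.1%

mol C = 0.358 g CO₂ ÷ 44.009 g/mol = 0.008135 mol
mol H = 2 × 0.110 g H₂O ÷ 18.015 g/mol = 0.01221 mol
mass O = 0.240 − (0.09771 + 0.01231) = 0.1300 g → mol O = 0.1300 ÷ 15.999 = 0.008125 mol
mass % H = 0.01231 g ÷ 0.240 g × 100%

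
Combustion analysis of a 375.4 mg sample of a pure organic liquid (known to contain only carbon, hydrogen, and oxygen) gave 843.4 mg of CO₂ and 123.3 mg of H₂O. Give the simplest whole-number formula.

mol C = 0.8434 g CO₂ ÷ 44.009 g/mol = 0.019164 mol
mol H = 2 × 0.1233 g H₂O ÷ 18.015 g/mol = 0.013689 mol
mass O = 0.3754 − (0.23018 + 0.013798) = 0.13142 g → mol O = 0.13142 ÷ 15.999 = 0.0082143 mol
Divide by the smallest (0.0082143 mol): C 2.333, H 1.666, O 1.000
Multiplying each by 3 gives whole numbers: C 7.00, H 5.00, O 3.00

C7H5O3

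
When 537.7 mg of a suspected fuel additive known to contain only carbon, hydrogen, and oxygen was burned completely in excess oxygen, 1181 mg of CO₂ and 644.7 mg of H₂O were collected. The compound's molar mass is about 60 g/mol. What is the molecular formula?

mol C = 1.181 g CO₂ ÷ 44.009 g/mol = 0.026835 mol
mol H = 2 × 0.6447 g H₂O ÷ 18.015 g/mol = 0.071574 mol
mass O = 0.5377 − (0.32232 + 0.072146) = 0.14323 g → mol O = 0.14323 ÷ 15.999 = 0.0089527 mol
Divide by the smallest (0.0089527 mol): C 2.997, H 7.995, O 1.000
Empirical formula: C3H8O
Empirical-formula mass = 60.10 g/mol; 60 ÷ 60.10 ≈ 1, so the molecular formula is C3H8O.

C3H8O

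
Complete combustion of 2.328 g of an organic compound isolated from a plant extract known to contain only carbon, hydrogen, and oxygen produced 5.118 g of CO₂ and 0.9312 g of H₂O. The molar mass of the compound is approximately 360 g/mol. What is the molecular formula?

mol C = 5.118 g CO₂ ÷ 44.009 g/mol = 0.11629 mol
mol H = 2 × 0.9312 g H₂O ÷ 18.015 g/mol = 0.10338 mol
mass O = 2.328 − (1.3968 + 0.10421) = 0.82698 g → mol O = 0.82698 ÷ 15.999 = 0.051690 mol
Divide by the smallest (0.051690 mol): C 2.250, H 2.000, O 1.000
Multiplying each by 4 gives whole numbers: C 9.00, H 8.00, O 4.00
Empirical formula: C9H8O4
Empirical-formula mass = 180.16 g/mol; 360 ÷ 180.16 ≈ 2, so the molecular formula is C18H16O8.

C18H16O8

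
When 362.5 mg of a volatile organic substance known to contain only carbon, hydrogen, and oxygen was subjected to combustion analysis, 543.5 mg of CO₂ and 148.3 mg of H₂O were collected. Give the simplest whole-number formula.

C3H4O3

mol C = 0.5435 g CO₂ ÷ 44.009 g/mol = 0.012350 mol
mol H = 2 × 0.1483 g H₂O ÷ 18.015 g/mol = 0.016464 mol
mass O = 0.3625 − (0.14833 + 0.016596) = 0.19757 g → mol O = 0.19757 ÷ 15.999 = 0.012349 mol
Divide by the smallest (0.012349 mol): C 1.000, H 1.333, O 1.000
Multiplying each by 3 gives whole numbers: C 3.00, H 4.00, O 3.00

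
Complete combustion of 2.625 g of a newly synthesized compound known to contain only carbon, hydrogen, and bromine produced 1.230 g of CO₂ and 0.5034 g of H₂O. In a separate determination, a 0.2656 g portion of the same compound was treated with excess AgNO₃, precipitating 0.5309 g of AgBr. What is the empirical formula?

mol C = 1.230 g CO₂ ÷ 44.009 g/mol = 0.027949 mol
mol H = 2 × 0.5034 g H₂O ÷ 18.015 g/mol = 0.055887 mol
From the AgBr data: mol Br per gram of compound = (0.5309 ÷ 187.772) ÷ 0.2656 = 0.010645 mol/g, so in the 2.625 g combustion sample mol Br = 0.027944 mol
Divide by the smallest (0.027944 mol): C 1.000, H 2.000, Br 1.000

CH2Br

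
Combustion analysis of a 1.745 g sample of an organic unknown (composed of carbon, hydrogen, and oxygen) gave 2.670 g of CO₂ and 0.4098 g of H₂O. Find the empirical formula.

mol C = 2.670 g CO₂ ÷ 44.009 g/mol = 0.060669 mol
mol H = 2 × 0.4098 g H₂O ÷ 18.015 g/mol = 0.045495 mol
mass O = 1.745 − (0.72870 + 0.045859) = 0.97044 g → mol O = 0.97044 ÷ 15.999 = 0.060656 mol
Divide by the smallest (0.045495 mol): C 1.334, H 1.000, O 1.333
Multiplying each by 3 gives whole numbers: C 4.00, H 3.00, O 4.00

C4H3O4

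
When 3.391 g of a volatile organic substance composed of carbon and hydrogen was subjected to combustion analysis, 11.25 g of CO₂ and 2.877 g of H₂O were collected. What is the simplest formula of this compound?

C4H5

mol C = 11.25 g CO₂ ÷ 44.009 g/mol = 0.25563 mol
mol H = 2 × 2.877 g H₂O ÷ 18.015 g/mol = 0.31940 mol
Divide by the smallest (0.25563 mol): C 1.000, H 1.249
Multiplying each by 4 gives whole numbers: C 4.00, H 5.00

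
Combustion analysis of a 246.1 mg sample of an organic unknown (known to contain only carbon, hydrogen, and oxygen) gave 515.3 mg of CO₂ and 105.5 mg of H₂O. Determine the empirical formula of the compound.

C2H2O

mol C = 0.5153 g CO₂ ÷ 44.009 g/mol = 0.011709 mol
mol H = 2 × 0.1055 g H₂O ÷ 18.015 g/mol = 0.011712 mol
mass O = 0.2461 − (0.14064 + 0.011806) = 0.093657 g → mol O = 0.093657 ÷ 15.999 = 0.0058540 mol
Divide by the smallest (0.0058540 mol): C 2.000, H 2.001, O 1.000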